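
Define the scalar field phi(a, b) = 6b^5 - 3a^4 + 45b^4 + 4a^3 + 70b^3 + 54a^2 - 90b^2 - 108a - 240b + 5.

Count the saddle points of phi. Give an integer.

phi separates as a function of a plus a function of b, so ∇phi=0 decouples.
∂phi/∂a = -12(a - 3)(a - 1)(a + 3) = 0 at a ∈ {-3, 1, 3}; ∂phi/∂b = 30(b - 1)(b + 1)(b + 2)(b + 4) = 0 at b ∈ {-4, -2, -1, 1}.
The Hessian is diagonal: diag(phi_aa, phi_bb). Second derivatives: phi_aa(-3)=-288, phi_aa(1)=96, phi_aa(3)=-144; phi_bb(-4)=-900, phi_bb(-2)=180, phi_bb(-1)=-180, phi_bb(1)=900.
Saddle points occur where the two diagonal entries have opposite signs: (-3, -2), (-3, 1), (1, -4), (1, -1), (3, -2), (3, 1). Count: 6.

6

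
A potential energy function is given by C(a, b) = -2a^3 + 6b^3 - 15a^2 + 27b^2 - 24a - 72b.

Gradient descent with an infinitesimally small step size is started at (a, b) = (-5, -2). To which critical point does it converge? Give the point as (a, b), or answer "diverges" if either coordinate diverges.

C is separable, so gradient descent decouples: a follows -∂C/∂a, b follows -∂C/∂b.
∂C/∂a = -6(a + 1)(a + 4); at a=-5 this is -24, so a increases.
∂C/∂b = 18(b - 1)(b + 4); at b=-2 this is -108, so b increases.
a converges to its nearest critical value -4 (a local min of the a-part); b converges to 1. The iterate converges to (-4, 1).

(-4, 1)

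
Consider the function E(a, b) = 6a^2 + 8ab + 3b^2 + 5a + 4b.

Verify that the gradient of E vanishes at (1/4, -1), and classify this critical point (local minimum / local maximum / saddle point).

local minimum

∇E = (12a + 8b + 5, 8a + 6b + 4); substituting (1/4, -1) gives ∇E = (0, 0), so (1/4, -1) is indeed a critical point.
The Hessian of E is constant: H = [[12, 8], [8, 6]].
det(H) = 12·6 − 8² = 8.
det(H) > 0 and tr(H) = 18 > 0, so H is positive definite and the point is a local minimum.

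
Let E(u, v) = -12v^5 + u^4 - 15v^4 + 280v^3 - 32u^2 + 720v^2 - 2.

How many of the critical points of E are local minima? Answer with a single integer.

4

E separates as a function of u plus a function of v, so ∇E=0 decouples.
∂E/∂u = 4u(u - 4)(u + 4) = 0 at u ∈ {-4, 0, 4}; ∂E/∂v = -60v(v - 4)(v + 2)(v + 3) = 0 at v ∈ {-3, -2, 0, 4}.
The Hessian is diagonal: diag(E_uu, E_vv). Second derivatives: E_uu(-4)=128, E_uu(0)=-64, E_uu(4)=128; E_vv(-3)=1260, E_vv(-2)=-720, E_vv(0)=1440, E_vv(4)=-10080.
Local minima occur where both diagonal entries positive: (-4, -3), (-4, 0), (4, -3), (4, 0). Count: 4.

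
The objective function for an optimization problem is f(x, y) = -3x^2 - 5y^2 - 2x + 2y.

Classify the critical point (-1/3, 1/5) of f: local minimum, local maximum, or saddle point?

local maximum

The Hessian of f is constant: H = [[-6, 0], [0, -10]].
det(H) = (-6)·(-10) − 0² = 60.
det(H) > 0 and tr(H) = -16 < 0, so H is negative definite and the point is a local maximum.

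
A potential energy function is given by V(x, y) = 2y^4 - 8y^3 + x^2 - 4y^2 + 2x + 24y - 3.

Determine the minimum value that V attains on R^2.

-22

V(x,y) separates as P(x) + Q(y) − 3, so its minimum is min P + min Q − 3.
P'(x) = 2x + 2 vanishes at x ∈ {-1}; Q'(y) = 8(y - 3)(y - 1)(y + 1) vanishes at y ∈ {-1, 1, 3}.
Local minima of P (where P''>0): P(-1)=-1. Local minima of Q: Q(-1)=-18, Q(3)=-18.
So the global minimum of V is P(-1) + Q(-1) − 3 = -1 − 18 − 3 = -22, attained at (-1, -1).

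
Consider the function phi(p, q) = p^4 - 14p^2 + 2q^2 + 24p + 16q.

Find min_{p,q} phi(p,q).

phi(p,q) separates as A(p) + B(q), so its minimum is min A + min B.
A'(p) = 4(p - 2)(p - 1)(p + 3) vanishes at p ∈ {-3, 1, 2}; B'(q) = 4q + 16 vanishes at q ∈ {-4}.
Local minima of A (where A''>0): A(-3)=-117, A(2)=8. Local minima of B: B(-4)=-32.
So the global minimum of phi is A(-3) + B(-4) = -117 − 32 = -149, attained at (-3, -4).

-149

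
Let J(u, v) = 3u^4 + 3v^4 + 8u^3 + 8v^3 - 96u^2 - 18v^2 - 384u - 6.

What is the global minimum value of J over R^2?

-1933

J(u,v) separates as P(u) + Q(v) − 6, so its minimum is min P + min Q − 6.
P'(u) = 12(u - 4)(u + 2)(u + 4) vanishes at u ∈ {-4, -2, 4}; Q'(v) = 12v(v - 1)(v + 3) vanishes at v ∈ {-3, 0, 1}.
Local minima of P (where P''>0): P(-4)=256, P(4)=-1792. Local minima of Q: Q(-3)=-135, Q(1)=-7.
So the global minimum of J is P(4) + Q(-3) − 6 = -1792 − 135 − 6 = -1933, attained at (4, -3).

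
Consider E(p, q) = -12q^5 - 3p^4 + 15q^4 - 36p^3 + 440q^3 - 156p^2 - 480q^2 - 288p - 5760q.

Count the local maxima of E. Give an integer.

E separates as a function of p plus a function of q, so ∇E=0 decouples.
∂E/∂p = -12(p + 2)(p + 3)(p + 4) = 0 at p ∈ {-4, -3, -2}; ∂E/∂q = -60(q - 4)(q - 3)(q + 2)(q + 4) = 0 at q ∈ {-4, -2, 3, 4}.
The Hessian is diagonal: diag(E_pp, E_qq). Second derivatives: E_pp(-4)=-24, E_pp(-3)=12, E_pp(-2)=-24; E_qq(-4)=6720, E_qq(-2)=-3600, E_qq(3)=2100, E_qq(4)=-2880.
Local maxima occur where both diagonal entries negative: (-4, -2), (-4, 4), (-2, -2), (-2, 4). Count: 4.

4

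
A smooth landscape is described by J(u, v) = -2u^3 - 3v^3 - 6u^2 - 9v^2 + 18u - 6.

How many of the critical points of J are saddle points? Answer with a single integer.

J separates as a function of u plus a function of v, so ∇J=0 decouples.
∂J/∂u = -6(u - 1)(u + 3) = 0 at u ∈ {-3, 1}; ∂J/∂v = -9v(v + 2) = 0 at v ∈ {-2, 0}.
The Hessian is diagonal: diag(J_uu, J_vv). Second derivatives: J_uu(-3)=24, J_uu(1)=-24; J_vv(-2)=18, J_vv(0)=-18.
Saddle points occur where the two diagonal entries have opposite signs: (-3, 0), (1, -2). Count: 2.

2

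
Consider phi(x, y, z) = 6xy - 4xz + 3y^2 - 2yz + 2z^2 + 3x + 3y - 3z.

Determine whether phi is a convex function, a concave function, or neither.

neither

phi is quadratic, so its Hessian is the constant matrix H = [[0, 6, -4], [6, 6, -2], [-4, -2, 4]].
Leading principal minors: 0, -36, -144.
Neither pattern holds ⇒ H is indefinite ⇒ neither convex nor concave.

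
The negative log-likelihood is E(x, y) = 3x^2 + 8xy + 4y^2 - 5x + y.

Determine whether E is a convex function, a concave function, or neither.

E is quadratic, so its Hessian is the constant matrix H = [[6, 8], [8, 8]].
det(H) = -16, tr(H) = 14.
det(H) < 0, so H is indefinite: neither convex nor concave.

neither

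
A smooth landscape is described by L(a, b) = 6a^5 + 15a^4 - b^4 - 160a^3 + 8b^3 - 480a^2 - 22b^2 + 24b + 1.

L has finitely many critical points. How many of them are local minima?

L separates as a function of a plus a function of b, so ∇L=0 decouples.
∂L/∂a = 30a(a - 4)(a + 2)(a + 4) = 0 at a ∈ {-4, -2, 0, 4}; ∂L/∂b = -4(b - 3)(b - 2)(b - 1) = 0 at b ∈ {1, 2, 3}.
The Hessian is diagonal: diag(L_aa, L_bb). Second derivatives: L_aa(-4)=-1920, L_aa(-2)=720, L_aa(0)=-960, L_aa(4)=5760; L_bb(1)=-8, L_bb(2)=4, L_bb(3)=-8.
Local minima occur where both diagonal entries positive: (-2, 2), (4, 2). Count: 2.

2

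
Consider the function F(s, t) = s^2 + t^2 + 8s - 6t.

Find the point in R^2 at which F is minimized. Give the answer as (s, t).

(-4, 3)

F(s,t) separates as P(s) + Q(t), so its minimum is min P + min Q.
P'(s) = 2s + 8 vanishes at s ∈ {-4}; Q'(t) = 2(t - 3) vanishes at t ∈ {3}.
Local minima of P (where P''>0): P(-4)=-16. Local minima of Q: Q(3)=-9.
So the global minimum of F is P(-4) + Q(3) = -16 − 9 = -25, attained at (-4, 3).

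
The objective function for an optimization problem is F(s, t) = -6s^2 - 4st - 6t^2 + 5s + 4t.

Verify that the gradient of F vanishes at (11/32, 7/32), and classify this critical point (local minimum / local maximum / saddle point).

∇F = (-12s - 4t + 5, -4s - 12t + 4); substituting (11/32, 7/32) gives ∇F = (0, 0), so (11/32, 7/32) is indeed a critical point.
The Hessian of F is constant: H = [[-12, -4], [-4, -12]].
det(H) = (-12)·(-12) − (-4)² = 128.
det(H) > 0 and tr(H) = -24 < 0, so H is negative definite and the point is a local maximum.

local maximum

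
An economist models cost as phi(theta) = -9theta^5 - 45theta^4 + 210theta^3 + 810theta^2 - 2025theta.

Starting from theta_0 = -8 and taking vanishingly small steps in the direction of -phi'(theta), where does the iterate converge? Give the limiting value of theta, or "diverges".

-5

phi'(theta) = -45(theta - 3)(theta - 1)(theta + 3)(theta + 5), so phi'(-8) = -66825.
Gradient descent moves in the -phi' direction, i.e. theta is increasing.
The nearest critical point in that direction is theta = -5, where phi'' = 4320 > 0 (a local minimum). The iterate converges there.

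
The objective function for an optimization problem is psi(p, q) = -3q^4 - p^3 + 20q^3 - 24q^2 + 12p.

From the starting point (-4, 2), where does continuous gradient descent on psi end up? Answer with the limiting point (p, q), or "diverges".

(-2, 1)

psi is separable, so gradient descent decouples: p follows -∂psi/∂p, q follows -∂psi/∂q.
∂psi/∂p = -3(p - 2)(p + 2); at p=-4 this is -36, so p increases.
∂psi/∂q = -12q(q - 4)(q - 1); at q=2 this is 48, so q decreases.
p converges to its nearest critical value -2 (a local min of the p-part); q converges to 1. The iterate converges to (-2, 1).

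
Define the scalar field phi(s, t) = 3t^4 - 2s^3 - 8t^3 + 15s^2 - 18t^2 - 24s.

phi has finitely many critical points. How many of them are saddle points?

3

phi separates as a function of s plus a function of t, so ∇phi=0 decouples.
∂phi/∂s = -6(s - 4)(s - 1) = 0 at s ∈ {1, 4}; ∂phi/∂t = 12t(t - 3)(t + 1) = 0 at t ∈ {-1, 0, 3}.
The Hessian is diagonal: diag(phi_ss, phi_tt). Second derivatives: phi_ss(1)=18, phi_ss(4)=-18; phi_tt(-1)=48, phi_tt(0)=-36, phi_tt(3)=144.
Saddle points occur where the two diagonal entries have opposite signs: (1, 0), (4, -1), (4, 3). Count: 3.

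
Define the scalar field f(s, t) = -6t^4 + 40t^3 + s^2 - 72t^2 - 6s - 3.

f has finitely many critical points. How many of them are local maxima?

0

f separates as a function of s plus a function of t, so ∇f=0 decouples.
∂f/∂s = 2(s - 3) = 0 at s ∈ {3}; ∂f/∂t = -24t(t - 3)(t - 2) = 0 at t ∈ {0, 2, 3}.
The Hessian is diagonal: diag(f_ss, f_tt). Second derivatives: f_ss(3)=2; f_tt(0)=-144, f_tt(2)=48, f_tt(3)=-72.
Local maxima occur where both diagonal entries negative: none. Count: 0.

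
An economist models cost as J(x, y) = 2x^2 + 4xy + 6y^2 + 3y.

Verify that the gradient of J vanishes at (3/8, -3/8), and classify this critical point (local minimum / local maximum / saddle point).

local minimum

∇J = (4x + 4y, 4x + 12y + 3); substituting (3/8, -3/8) gives ∇J = (0, 0), so (3/8, -3/8) is indeed a critical point.
The Hessian of J is constant: H = [[4, 4], [4, 12]].
det(H) = 4·12 − 4² = 32.
det(H) > 0 and tr(H) = 16 > 0, so H is positive definite and the point is a local minimum.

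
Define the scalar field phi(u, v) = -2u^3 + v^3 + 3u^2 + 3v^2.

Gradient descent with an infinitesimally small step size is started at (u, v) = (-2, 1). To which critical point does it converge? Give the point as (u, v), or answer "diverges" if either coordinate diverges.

phi is separable, so gradient descent decouples: u follows -∂phi/∂u, v follows -∂phi/∂v.
∂phi/∂u = -6u(u - 1); at u=-2 this is -36, so u increases.
∂phi/∂v = 3v(v + 2); at v=1 this is 9, so v decreases.
u converges to its nearest critical value 0 (a local min of the u-part); v converges to 0. The iterate converges to (0, 0).

(0, 0)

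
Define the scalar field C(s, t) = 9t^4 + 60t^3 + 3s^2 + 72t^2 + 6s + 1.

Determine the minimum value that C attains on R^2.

C(s,t) separates as P(s) + Q(t) + 1, so its minimum is min P + min Q + 1.
P'(s) = 6s + 6 vanishes at s ∈ {-1}; Q'(t) = 36t(t + 1)(t + 4) vanishes at t ∈ {-4, -1, 0}.
Local minima of P (where P''>0): P(-1)=-3. Local minima of Q: Q(-4)=-384, Q(0)=0.
So the global minimum of C is P(-1) + Q(-4) + 1 = -3 − 384 + 1 = -386, attained at (-1, -4).

-386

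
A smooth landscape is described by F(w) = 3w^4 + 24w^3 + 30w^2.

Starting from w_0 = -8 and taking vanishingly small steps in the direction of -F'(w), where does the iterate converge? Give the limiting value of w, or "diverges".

-5

F'(w) = 12w(w + 1)(w + 5), so F'(-8) = -2016.
Gradient descent moves in the -F' direction, i.e. w is increasing.
The nearest critical point in that direction is w = -5, where F'' = 240 > 0 (a local minimum). The iterate converges there.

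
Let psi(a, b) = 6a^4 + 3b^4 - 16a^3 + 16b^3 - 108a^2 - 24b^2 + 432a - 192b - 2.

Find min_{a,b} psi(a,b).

-1656

psi(a,b) separates as P(a) + Q(b) − 2, so its minimum is min P + min Q − 2.
P'(a) = 24(a - 3)(a - 2)(a + 3) vanishes at a ∈ {-3, 2, 3}; Q'(b) = 12(b - 2)(b + 2)(b + 4) vanishes at b ∈ {-4, -2, 2}.
Local minima of P (where P''>0): P(-3)=-1350, P(3)=378. Local minima of Q: Q(-4)=128, Q(2)=-304.
So the global minimum of psi is P(-3) + Q(2) − 2 = -1350 − 304 − 2 = -1656, attained at (-3, 2).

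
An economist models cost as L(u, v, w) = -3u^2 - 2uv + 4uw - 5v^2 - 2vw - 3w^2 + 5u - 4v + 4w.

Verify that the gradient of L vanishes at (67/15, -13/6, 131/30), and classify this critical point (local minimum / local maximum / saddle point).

local maximum

∇L = (-6u - 2v + 4w + 5, -2u - 10v - 2w - 4, 4u - 2v - 6w + 4); substituting (67/15, -13/6, 131/30) gives ∇L = (0, 0, 0), so (67/15, -13/6, 131/30) is indeed a critical point.
The Hessian is constant: H = [[-6, -2, 4], [-2, -10, -2], [4, -2, -6]].
Leading principal minors: Δ₁ = -6, Δ₂ = 56, Δ₃ = -120.
The minors alternate sign starting negative (−, +, −), so H is negative definite: a local maximum.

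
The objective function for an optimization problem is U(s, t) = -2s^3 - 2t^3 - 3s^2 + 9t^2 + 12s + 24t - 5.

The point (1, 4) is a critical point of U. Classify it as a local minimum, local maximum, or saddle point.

local maximum

The mixed partial ∂²U/∂s∂t is 0, so the Hessian at any point is diag(U_ss, U_tt) = diag(-6(2s + 1), 6(-2t + 3)).
At (1, 4): H = diag(-18, -30).
Both eigenvalues are negative, so H is negative definite: a local maximum.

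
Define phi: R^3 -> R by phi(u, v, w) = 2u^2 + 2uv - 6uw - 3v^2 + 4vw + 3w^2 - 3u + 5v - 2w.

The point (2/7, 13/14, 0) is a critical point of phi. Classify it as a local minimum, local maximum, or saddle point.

saddle point

The Hessian is constant: H = [[4, 2, -6], [2, -6, 4], [-6, 4, 6]].
Leading principal minors: Δ₁ = 4, Δ₂ = -28, Δ₃ = -112.
The minors fit neither the all-positive nor the alternating-sign pattern, so H is indefinite: a saddle point.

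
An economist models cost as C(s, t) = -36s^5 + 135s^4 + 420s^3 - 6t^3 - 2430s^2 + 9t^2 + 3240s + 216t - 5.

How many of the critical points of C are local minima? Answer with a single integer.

2

C separates as a function of s plus a function of t, so ∇C=0 decouples.
∂C/∂s = -180(s - 3)(s - 2)(s - 1)(s + 3) = 0 at s ∈ {-3, 1, 2, 3}; ∂C/∂t = -18(t - 4)(t + 3) = 0 at t ∈ {-3, 4}.
The Hessian is diagonal: diag(C_ss, C_tt). Second derivatives: C_ss(-3)=21600, C_ss(1)=-1440, C_ss(2)=900, C_ss(3)=-2160; C_tt(-3)=126, C_tt(4)=-126.
Local minima occur where both diagonal entries positive: (-3, -3), (2, -3). Count: 2.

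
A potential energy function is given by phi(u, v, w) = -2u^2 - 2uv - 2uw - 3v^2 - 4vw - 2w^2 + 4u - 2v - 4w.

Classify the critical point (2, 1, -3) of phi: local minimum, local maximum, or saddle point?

local maximum

The Hessian is constant: H = [[-4, -2, -2], [-2, -6, -4], [-2, -4, -4]].
Leading principal minors: Δ₁ = -4, Δ₂ = 20, Δ₃ = -24.
The minors alternate sign starting negative (−, +, −), so H is negative definite: a local maximum.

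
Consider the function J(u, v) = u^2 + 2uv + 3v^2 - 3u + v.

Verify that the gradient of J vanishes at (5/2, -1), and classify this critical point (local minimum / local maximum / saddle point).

local minimum

∇J = (2u + 2v - 3, 2u + 6v + 1); substituting (5/2, -1) gives ∇J = (0, 0), so (5/2, -1) is indeed a critical point.
The Hessian of J is constant: H = [[2, 2], [2, 6]].
det(H) = 2·6 − 2² = 8.
det(H) > 0 and tr(H) = 8 > 0, so H is positive definite and the point is a local minimum.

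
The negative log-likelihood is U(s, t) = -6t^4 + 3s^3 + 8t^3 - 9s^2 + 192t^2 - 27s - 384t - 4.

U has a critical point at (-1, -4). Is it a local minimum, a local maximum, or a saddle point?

local maximum

The mixed partial ∂²U/∂s∂t is 0, so the Hessian at any point is diag(U_ss, U_tt) = diag(18(s - 1), 24(-3t^2 + 2t + 16)).
At (-1, -4): H = diag(-36, -960).
Both eigenvalues are negative, so H is negative definite: a local maximum.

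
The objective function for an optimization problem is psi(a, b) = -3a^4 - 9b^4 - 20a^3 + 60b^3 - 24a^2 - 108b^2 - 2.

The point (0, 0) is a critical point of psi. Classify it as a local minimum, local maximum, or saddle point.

local maximum

The mixed partial ∂²psi/∂a∂b is 0, so the Hessian at any point is diag(psi_aa, psi_bb) = diag(-12(3a^2 + 10a + 4), 36(-3b^2 + 10b - 6)).
At (0, 0): H = diag(-48, -216).
Both eigenvalues are negative, so H is negative definite: a local maximum.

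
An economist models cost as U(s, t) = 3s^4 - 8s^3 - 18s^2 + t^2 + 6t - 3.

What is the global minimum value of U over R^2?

U(s,t) separates as P(s) + Q(t) − 3, so its minimum is min P + min Q − 3.
P'(s) = 12s(s - 3)(s + 1) vanishes at s ∈ {-1, 0, 3}; Q'(t) = 2(t + 3) vanishes at t ∈ {-3}.
Local minima of P (where P''>0): P(-1)=-7, P(3)=-135. Local minima of Q: Q(-3)=-9.
So the global minimum of U is P(3) + Q(-3) − 3 = -135 − 9 − 3 = -147, attained at (3, -3).

-147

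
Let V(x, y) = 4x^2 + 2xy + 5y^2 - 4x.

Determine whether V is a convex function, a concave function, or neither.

V is quadratic, so its Hessian is the constant matrix H = [[8, 2], [2, 10]].
det(H) = 76, tr(H) = 18.
det(H) > 0 and tr(H) > 0, so H is positive definite everywhere: convex.

convex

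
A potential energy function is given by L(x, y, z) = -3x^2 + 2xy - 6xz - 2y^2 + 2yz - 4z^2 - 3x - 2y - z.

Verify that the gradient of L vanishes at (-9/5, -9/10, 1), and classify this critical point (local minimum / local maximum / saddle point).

∇L = (-6x + 2y - 6z - 3, 2x - 4y + 2z - 2, -6x + 2y - 8z - 1); substituting (-9/5, -9/10, 1) gives ∇L = (0, 0, 0), so (-9/5, -9/10, 1) is indeed a critical point.
The Hessian is constant: H = [[-6, 2, -6], [2, -4, 2], [-6, 2, -8]].
Leading principal minors: Δ₁ = -6, Δ₂ = 20, Δ₃ = -40.
The minors alternate sign starting negative (−, +, −), so H is negative definite: a local maximum.

local maximum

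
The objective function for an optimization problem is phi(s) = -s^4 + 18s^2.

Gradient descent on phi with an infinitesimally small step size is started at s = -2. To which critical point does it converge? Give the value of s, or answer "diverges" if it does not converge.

0

phi'(s) = -4s(s - 3)(s + 3), so phi'(-2) = -40.
Gradient descent moves in the -phi' direction, i.e. s is increasing.
The nearest critical point in that direction is s = 0, where phi'' = 36 > 0 (a local minimum). The iterate converges there.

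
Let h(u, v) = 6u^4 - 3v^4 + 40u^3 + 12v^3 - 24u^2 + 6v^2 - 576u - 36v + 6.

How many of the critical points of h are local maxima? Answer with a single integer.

h separates as a function of u plus a function of v, so ∇h=0 decouples.
∂h/∂u = 24(u - 2)(u + 3)(u + 4) = 0 at u ∈ {-4, -3, 2}; ∂h/∂v = -12(v - 3)(v - 1)(v + 1) = 0 at v ∈ {-1, 1, 3}.
The Hessian is diagonal: diag(h_uu, h_vv). Second derivatives: h_uu(-4)=144, h_uu(-3)=-120, h_uu(2)=720; h_vv(-1)=-96, h_vv(1)=48, h_vv(3)=-96.
Local maxima occur where both diagonal entries negative: (-3, -1), (-3, 3). Count: 2.

2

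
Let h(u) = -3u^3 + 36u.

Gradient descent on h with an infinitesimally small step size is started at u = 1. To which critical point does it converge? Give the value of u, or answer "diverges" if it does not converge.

-2

h'(u) = -9(u - 2)(u + 2), so h'(1) = 27.
Gradient descent moves in the -h' direction, i.e. u is decreasing.
The nearest critical point in that direction is u = -2, where h'' = 36 > 0 (a local minimum). The iterate converges there.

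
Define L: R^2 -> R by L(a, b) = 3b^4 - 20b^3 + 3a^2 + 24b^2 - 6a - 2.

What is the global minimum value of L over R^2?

-133

L(a,b) separates as P(a) + Q(b) − 2, so its minimum is min P + min Q − 2.
P'(a) = 6a - 6 vanishes at a ∈ {1}; Q'(b) = 12b(b - 4)(b - 1) vanishes at b ∈ {0, 1, 4}.
Local minima of P (where P''>0): P(1)=-3. Local minima of Q: Q(0)=0, Q(4)=-128.
So the global minimum of L is P(1) + Q(4) − 2 = -3 − 128 − 2 = -133, attained at (1, 4).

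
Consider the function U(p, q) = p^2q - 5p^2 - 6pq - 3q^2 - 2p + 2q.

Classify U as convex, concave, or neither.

neither

The term p^2q is cubic, so the Hessian is not constant.
∂²U/∂p² = 2q - 10, which takes both signs as q varies (negative for sufficiently negative q). A diagonal entry of the Hessian changing sign means the Hessian is neither positive- nor negative-semidefinite on all of R^2.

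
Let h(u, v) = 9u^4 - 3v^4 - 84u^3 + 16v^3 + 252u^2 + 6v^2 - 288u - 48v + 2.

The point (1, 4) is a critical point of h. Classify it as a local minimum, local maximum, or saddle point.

The mixed partial ∂²h/∂u∂v is 0, so the Hessian at any point is diag(h_uu, h_vv) = diag(36(3u^2 - 14u + 14), 12(-3v^2 + 8v + 1)).
At (1, 4): H = diag(108, -180).
The eigenvalues have opposite signs, so H is indefinite: a saddle point.

saddle point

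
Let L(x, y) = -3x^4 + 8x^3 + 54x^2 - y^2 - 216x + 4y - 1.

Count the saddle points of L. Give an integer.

1

L separates as a function of x plus a function of y, so ∇L=0 decouples.
∂L/∂x = -12(x - 3)(x - 2)(x + 3) = 0 at x ∈ {-3, 2, 3}; ∂L/∂y = -2(y - 2) = 0 at y ∈ {2}.
The Hessian is diagonal: diag(L_xx, L_yy). Second derivatives: L_xx(-3)=-360, L_xx(2)=60, L_xx(3)=-72; L_yy(2)=-2.
Saddle points occur where the two diagonal entries have opposite signs: (2, 2). Count: 1.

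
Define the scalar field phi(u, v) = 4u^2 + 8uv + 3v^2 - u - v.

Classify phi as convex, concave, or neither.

phi is quadratic, so its Hessian is the constant matrix H = [[8, 8], [8, 6]].
det(H) = -16, tr(H) = 14.
det(H) < 0, so H is indefinite: neither convex nor concave.

neither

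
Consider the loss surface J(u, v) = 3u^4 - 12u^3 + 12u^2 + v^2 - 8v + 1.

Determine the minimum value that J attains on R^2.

J(u,v) separates as P(u) + Q(v) + 1, so its minimum is min P + min Q + 1.
P'(u) = 12u(u - 2)(u - 1) vanishes at u ∈ {0, 1, 2}; Q'(v) = 2v - 8 vanishes at v ∈ {4}.
Local minima of P (where P''>0): P(0)=0, P(2)=0. Local minima of Q: Q(4)=-16.
So the global minimum of J is P(0) + Q(4) + 1 = 0 − 16 + 1 = -15, attained at (0, 4).

-15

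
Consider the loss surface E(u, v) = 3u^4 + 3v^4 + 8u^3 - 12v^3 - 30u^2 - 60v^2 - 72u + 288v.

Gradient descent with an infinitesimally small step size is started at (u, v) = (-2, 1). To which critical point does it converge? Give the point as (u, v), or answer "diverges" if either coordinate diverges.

E is separable, so gradient descent decouples: u follows -∂E/∂u, v follows -∂E/∂v.
∂E/∂u = 12(u - 2)(u + 1)(u + 3); at u=-2 this is 48, so u decreases.
∂E/∂v = 12(v - 4)(v - 2)(v + 3); at v=1 this is 144, so v decreases.
u converges to its nearest critical value -3 (a local min of the u-part); v converges to -3. The iterate converges to (-3, -3).

(-3, -3)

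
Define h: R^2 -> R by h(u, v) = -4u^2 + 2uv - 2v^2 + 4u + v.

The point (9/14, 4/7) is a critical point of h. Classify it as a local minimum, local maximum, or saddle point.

The Hessian of h is constant: H = [[-8, 2], [2, -4]].
det(H) = (-8)·(-4) − 2² = 28.
det(H) > 0 and tr(H) = -12 < 0, so H is negative definite and the point is a local maximum.

local maximum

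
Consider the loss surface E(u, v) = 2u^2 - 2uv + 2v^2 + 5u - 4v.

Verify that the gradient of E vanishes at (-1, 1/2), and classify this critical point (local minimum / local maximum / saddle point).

∇E = (4u - 2v + 5, -2u + 4v - 4); substituting (-1, 1/2) gives ∇E = (0, 0), so (-1, 1/2) is indeed a critical point.
The Hessian of E is constant: H = [[4, -2], [-2, 4]].
det(H) = 4·4 − (-2)² = 12.
det(H) > 0 and tr(H) = 8 > 0, so H is positive definite and the point is a local minimum.

local minimum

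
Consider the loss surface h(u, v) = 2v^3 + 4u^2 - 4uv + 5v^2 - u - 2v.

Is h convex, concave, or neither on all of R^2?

The term 2v^3 is cubic, so the Hessian is not constant.
∂²h/∂v² = 12v + 10, which takes both signs as v varies (negative for sufficiently negative v). A diagonal entry of the Hessian changing sign means the Hessian is neither positive- nor negative-semidefinite on all of R^2.

neither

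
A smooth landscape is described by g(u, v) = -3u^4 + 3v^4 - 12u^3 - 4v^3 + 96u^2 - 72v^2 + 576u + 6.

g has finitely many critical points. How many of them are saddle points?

g separates as a function of u plus a function of v, so ∇g=0 decouples.
∂g/∂u = -12(u - 4)(u + 3)(u + 4) = 0 at u ∈ {-4, -3, 4}; ∂g/∂v = 12v(v - 4)(v + 3) = 0 at v ∈ {-3, 0, 4}.
The Hessian is diagonal: diag(g_uu, g_vv). Second derivatives: g_uu(-4)=-96, g_uu(-3)=84, g_uu(4)=-672; g_vv(-3)=252, g_vv(0)=-144, g_vv(4)=336.
Saddle points occur where the two diagonal entries have opposite signs: (-4, -3), (-4, 4), (-3, 0), (4, -3), (4, 4). Count: 5.

5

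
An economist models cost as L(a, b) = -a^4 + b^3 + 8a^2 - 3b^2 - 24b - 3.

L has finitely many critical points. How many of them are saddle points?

L separates as a function of a plus a function of b, so ∇L=0 decouples.
∂L/∂a = -4a(a - 2)(a + 2) = 0 at a ∈ {-2, 0, 2}; ∂L/∂b = 3(b - 4)(b + 2) = 0 at b ∈ {-2, 4}.
The Hessian is diagonal: diag(L_aa, L_bb). Second derivatives: L_aa(-2)=-32, L_aa(0)=16, L_aa(2)=-32; L_bb(-2)=-18, L_bb(4)=18.
Saddle points occur where the two diagonal entries have opposite signs: (-2, 4), (0, -2), (2, 4). Count: 3.

3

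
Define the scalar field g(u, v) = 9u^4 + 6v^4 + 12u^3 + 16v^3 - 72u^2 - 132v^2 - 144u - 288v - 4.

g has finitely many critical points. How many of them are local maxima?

1

g separates as a function of u plus a function of v, so ∇g=0 decouples.
∂g/∂u = 36(u - 2)(u + 1)(u + 2) = 0 at u ∈ {-2, -1, 2}; ∂g/∂v = 24(v - 3)(v + 1)(v + 4) = 0 at v ∈ {-4, -1, 3}.
The Hessian is diagonal: diag(g_uu, g_vv). Second derivatives: g_uu(-2)=144, g_uu(-1)=-108, g_uu(2)=432; g_vv(-4)=504, g_vv(-1)=-288, g_vv(3)=672.
Local maxima occur where both diagonal entries negative: (-1, -1). Count: 1.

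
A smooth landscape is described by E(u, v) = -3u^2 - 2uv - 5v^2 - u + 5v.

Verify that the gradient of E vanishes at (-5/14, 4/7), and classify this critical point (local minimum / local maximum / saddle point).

∇E = (-6u - 2v - 1, -2u - 10v + 5); substituting (-5/14, 4/7) gives ∇E = (0, 0), so (-5/14, 4/7) is indeed a critical point.
The Hessian of E is constant: H = [[-6, -2], [-2, -10]].
det(H) = (-6)·(-10) − (-2)² = 56.
det(H) > 0 and tr(H) = -16 < 0, so H is negative definite and the point is a local maximum.

local maximum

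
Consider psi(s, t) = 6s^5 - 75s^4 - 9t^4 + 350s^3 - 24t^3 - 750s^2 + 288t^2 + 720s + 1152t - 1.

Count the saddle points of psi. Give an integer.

psi separates as a function of s plus a function of t, so ∇psi=0 decouples.
∂psi/∂s = 30(s - 4)(s - 3)(s - 2)(s - 1) = 0 at s ∈ {1, 2, 3, 4}; ∂psi/∂t = -36(t - 4)(t + 2)(t + 4) = 0 at t ∈ {-4, -2, 4}.
The Hessian is diagonal: diag(psi_ss, psi_tt). Second derivatives: psi_ss(1)=-180, psi_ss(2)=60, psi_ss(3)=-60, psi_ss(4)=180; psi_tt(-4)=-576, psi_tt(-2)=432, psi_tt(4)=-1728.
Saddle points occur where the two diagonal entries have opposite signs: (1, -2), (2, -4), (2, 4), (3, -2), (4, -4), (4, 4). Count: 6.

6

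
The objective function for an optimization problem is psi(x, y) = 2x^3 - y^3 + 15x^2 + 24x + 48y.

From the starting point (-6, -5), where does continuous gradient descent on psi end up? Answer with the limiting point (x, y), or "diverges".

psi is separable, so gradient descent decouples: x follows -∂psi/∂x, y follows -∂psi/∂y.
∂psi/∂x = 6(x + 1)(x + 4); at x=-6 this is 60, so x decreases.
∂psi/∂y = -3(y - 4)(y + 4); at y=-5 this is -27, so y increases.
The x-coordinate has no critical point in that direction and runs off to infinity.

diverges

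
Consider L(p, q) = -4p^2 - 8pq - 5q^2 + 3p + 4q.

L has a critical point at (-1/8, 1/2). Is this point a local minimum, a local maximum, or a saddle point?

local maximum

The Hessian of L is constant: H = [[-8, -8], [-8, -10]].
det(H) = (-8)·(-10) − (-8)² = 16.
det(H) > 0 and tr(H) = -18 < 0, so H is negative definite and the point is a local maximum.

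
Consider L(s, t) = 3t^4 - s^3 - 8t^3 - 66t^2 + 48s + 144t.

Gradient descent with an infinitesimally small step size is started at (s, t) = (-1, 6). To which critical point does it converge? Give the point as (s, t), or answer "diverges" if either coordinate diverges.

(-4, 4)

L is separable, so gradient descent decouples: s follows -∂L/∂s, t follows -∂L/∂t.
∂L/∂s = -3(s - 4)(s + 4); at s=-1 this is 45, so s decreases.
∂L/∂t = 12(t - 4)(t - 1)(t + 3); at t=6 this is 1080, so t decreases.
s converges to its nearest critical value -4 (a local min of the s-part); t converges to 4. The iterate converges to (-4, 4).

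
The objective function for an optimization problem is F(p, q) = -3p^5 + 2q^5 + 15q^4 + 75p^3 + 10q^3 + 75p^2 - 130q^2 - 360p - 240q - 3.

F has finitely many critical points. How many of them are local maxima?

4

F separates as a function of p plus a function of q, so ∇F=0 decouples.
∂F/∂p = -15(p - 4)(p - 1)(p + 2)(p + 3) = 0 at p ∈ {-3, -2, 1, 4}; ∂F/∂q = 10(q - 2)(q + 1)(q + 3)(q + 4) = 0 at q ∈ {-4, -3, -1, 2}.
The Hessian is diagonal: diag(F_pp, F_qq). Second derivatives: F_pp(-3)=420, F_pp(-2)=-270, F_pp(1)=540, F_pp(4)=-1890; F_qq(-4)=-180, F_qq(-3)=100, F_qq(-1)=-180, F_qq(2)=900.
Local maxima occur where both diagonal entries negative: (-2, -4), (-2, -1), (4, -4), (4, -1). Count: 4.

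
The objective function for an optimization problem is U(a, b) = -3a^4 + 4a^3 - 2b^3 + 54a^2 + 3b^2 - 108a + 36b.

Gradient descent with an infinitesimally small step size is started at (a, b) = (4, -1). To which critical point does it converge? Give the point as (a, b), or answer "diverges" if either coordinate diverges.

U is separable, so gradient descent decouples: a follows -∂U/∂a, b follows -∂U/∂b.
∂U/∂a = -12(a - 3)(a - 1)(a + 3); at a=4 this is -252, so a increases.
∂U/∂b = -6(b - 3)(b + 2); at b=-1 this is 24, so b decreases.
The a-coordinate has no critical point in that direction and runs off to infinity.

diverges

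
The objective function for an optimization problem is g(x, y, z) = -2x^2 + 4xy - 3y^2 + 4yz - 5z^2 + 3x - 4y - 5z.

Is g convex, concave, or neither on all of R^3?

g is quadratic, so its Hessian is the constant matrix H = [[-4, 4, 0], [4, -6, 4], [0, 4, -10]].
Leading principal minors: -4, 8, -16.
Signs alternate −, +, − ⇒ H ≺ 0 ⇒ concave.

concave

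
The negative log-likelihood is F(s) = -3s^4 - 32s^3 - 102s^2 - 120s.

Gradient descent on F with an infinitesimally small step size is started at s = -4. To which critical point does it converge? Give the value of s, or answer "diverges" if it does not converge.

F'(s) = -12(s + 1)(s + 2)(s + 5), so F'(-4) = -72.
Gradient descent moves in the -F' direction, i.e. s is increasing.
The nearest critical point in that direction is s = -2, where F'' = 36 > 0 (a local minimum). The iterate converges there.

-2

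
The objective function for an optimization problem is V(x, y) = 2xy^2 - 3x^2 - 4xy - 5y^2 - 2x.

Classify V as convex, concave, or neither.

The term 2xy^2 is cubic, so the Hessian is not constant.
∂²V/∂y² = 4x - 10, which takes both signs as x varies (negative for sufficiently negative x). A diagonal entry of the Hessian changing sign means the Hessian is neither positive- nor negative-semidefinite on all of R^2.

neither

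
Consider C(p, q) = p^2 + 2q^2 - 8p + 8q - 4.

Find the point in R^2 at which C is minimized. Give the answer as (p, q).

(4, -2)

C(p,q) separates as A(p) + B(q) − 4, so its minimum is min A + min B − 4.
A'(p) = 2p - 8 vanishes at p ∈ {4}; B'(q) = 4q + 8 vanishes at q ∈ {-2}.
Local minima of A (where A''>0): A(4)=-16. Local minima of B: B(-2)=-8.
So the global minimum of C is A(4) + B(-2) − 4 = -16 − 8 − 4 = -28, attained at (4, -2).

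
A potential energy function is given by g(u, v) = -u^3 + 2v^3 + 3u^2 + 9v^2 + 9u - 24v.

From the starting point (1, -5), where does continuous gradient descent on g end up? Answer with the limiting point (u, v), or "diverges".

g is separable, so gradient descent decouples: u follows -∂g/∂u, v follows -∂g/∂v.
∂g/∂u = -3(u - 3)(u + 1); at u=1 this is 12, so u decreases.
∂g/∂v = 6(v - 1)(v + 4); at v=-5 this is 36, so v decreases.
The v-coordinate has no critical point in that direction and runs off to infinity.

diverges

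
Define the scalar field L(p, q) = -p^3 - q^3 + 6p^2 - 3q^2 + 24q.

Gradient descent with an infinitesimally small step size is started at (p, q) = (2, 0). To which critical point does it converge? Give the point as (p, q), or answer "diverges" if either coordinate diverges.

(0, -4)

L is separable, so gradient descent decouples: p follows -∂L/∂p, q follows -∂L/∂q.
∂L/∂p = -3p(p - 4); at p=2 this is 12, so p decreases.
∂L/∂q = -3(q - 2)(q + 4); at q=0 this is 24, so q decreases.
p converges to its nearest critical value 0 (a local min of the p-part); q converges to -4. The iterate converges to (0, -4).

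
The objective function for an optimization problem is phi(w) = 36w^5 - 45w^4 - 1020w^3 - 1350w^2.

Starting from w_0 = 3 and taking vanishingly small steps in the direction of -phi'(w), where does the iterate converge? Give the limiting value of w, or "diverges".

5

phi'(w) = 180w(w - 5)(w + 1)(w + 3), so phi'(3) = -25920.
Gradient descent moves in the -phi' direction, i.e. w is increasing.
The nearest critical point in that direction is w = 5, where phi'' = 43200 > 0 (a local minimum). The iterate converges there.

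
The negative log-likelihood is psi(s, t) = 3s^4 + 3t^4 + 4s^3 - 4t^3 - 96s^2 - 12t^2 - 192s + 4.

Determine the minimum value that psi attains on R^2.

psi(s,t) separates as P(s) + Q(t) + 4, so its minimum is min P + min Q + 4.
P'(s) = 12(s - 4)(s + 1)(s + 4) vanishes at s ∈ {-4, -1, 4}; Q'(t) = 12t(t - 2)(t + 1) vanishes at t ∈ {-1, 0, 2}.
Local minima of P (where P''>0): P(-4)=-256, P(4)=-1280. Local minima of Q: Q(-1)=-5, Q(2)=-32.
So the global minimum of psi is P(4) + Q(2) + 4 = -1280 − 32 + 4 = -1308, attained at (4, 2).

-1308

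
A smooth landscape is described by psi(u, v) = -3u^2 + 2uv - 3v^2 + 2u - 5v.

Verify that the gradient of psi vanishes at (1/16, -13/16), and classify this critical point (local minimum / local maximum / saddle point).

∇psi = (-6u + 2v + 2, 2u - 6v - 5); substituting (1/16, -13/16) gives ∇psi = (0, 0), so (1/16, -13/16) is indeed a critical point.
The Hessian of psi is constant: H = [[-6, 2], [2, -6]].
det(H) = (-6)·(-6) − 2² = 32.
det(H) > 0 and tr(H) = -12 < 0, so H is negative definite and the point is a local maximum.

local maximum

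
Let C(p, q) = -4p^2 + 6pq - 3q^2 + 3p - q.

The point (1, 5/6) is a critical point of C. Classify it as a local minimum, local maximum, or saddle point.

local maximum

The Hessian of C is constant: H = [[-8, 6], [6, -6]].
det(H) = (-8)·(-6) − 6² = 12.
det(H) > 0 and tr(H) = -14 < 0, so H is negative definite and the point is a local maximum.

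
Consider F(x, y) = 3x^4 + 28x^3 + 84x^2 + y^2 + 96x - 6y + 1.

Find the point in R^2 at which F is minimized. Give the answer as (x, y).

F(x,y) separates as P(x) + Q(y) + 1, so its minimum is min P + min Q + 1.
P'(x) = 12(x + 1)(x + 2)(x + 4) vanishes at x ∈ {-4, -2, -1}; Q'(y) = 2y - 6 vanishes at y ∈ {3}.
Local minima of P (where P''>0): P(-4)=-64, P(-1)=-37. Local minima of Q: Q(3)=-9.
So the global minimum of F is P(-4) + Q(3) + 1 = -64 − 9 + 1 = -72, attained at (-4, 3).

(-4, 3)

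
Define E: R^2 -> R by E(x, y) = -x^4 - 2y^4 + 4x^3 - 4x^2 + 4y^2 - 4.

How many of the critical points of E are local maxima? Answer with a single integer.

E separates as a function of x plus a function of y, so ∇E=0 decouples.
∂E/∂x = -4x(x - 2)(x - 1) = 0 at x ∈ {0, 1, 2}; ∂E/∂y = -8y(y - 1)(y + 1) = 0 at y ∈ {-1, 0, 1}.
The Hessian is diagonal: diag(E_xx, E_yy). Second derivatives: E_xx(0)=-8, E_xx(1)=4, E_xx(2)=-8; E_yy(-1)=-16, E_yy(0)=8, E_yy(1)=-16.
Local maxima occur where both diagonal entries negative: (0, -1), (0, 1), (2, -1), (2, 1). Count: 4.

4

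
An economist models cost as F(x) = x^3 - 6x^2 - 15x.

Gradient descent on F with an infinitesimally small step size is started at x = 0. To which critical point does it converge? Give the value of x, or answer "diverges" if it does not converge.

5

F'(x) = 3(x - 5)(x + 1), so F'(0) = -15.
Gradient descent moves in the -F' direction, i.e. x is increasing.
The nearest critical point in that direction is x = 5, where F'' = 18 > 0 (a local minimum). The iterate converges there.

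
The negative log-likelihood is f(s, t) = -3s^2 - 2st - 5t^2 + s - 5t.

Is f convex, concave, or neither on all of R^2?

concave

f is quadratic, so its Hessian is the constant matrix H = [[-6, -2], [-2, -10]].
det(H) = 56, tr(H) = -16.
det(H) > 0 and tr(H) < 0, so H is negative definite everywhere: concave.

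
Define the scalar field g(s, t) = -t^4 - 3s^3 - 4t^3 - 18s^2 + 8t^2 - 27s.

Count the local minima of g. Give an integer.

g separates as a function of s plus a function of t, so ∇g=0 decouples.
∂g/∂s = -9(s + 1)(s + 3) = 0 at s ∈ {-3, -1}; ∂g/∂t = -4t(t - 1)(t + 4) = 0 at t ∈ {-4, 0, 1}.
The Hessian is diagonal: diag(g_ss, g_tt). Second derivatives: g_ss(-3)=18, g_ss(-1)=-18; g_tt(-4)=-80, g_tt(0)=16, g_tt(1)=-20.
Local minima occur where both diagonal entries positive: (-3, 0). Count: 1.

1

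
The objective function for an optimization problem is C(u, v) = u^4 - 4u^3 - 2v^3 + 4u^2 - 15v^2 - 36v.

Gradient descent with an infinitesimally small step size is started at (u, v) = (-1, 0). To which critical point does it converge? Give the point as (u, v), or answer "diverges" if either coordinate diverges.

diverges

C is separable, so gradient descent decouples: u follows -∂C/∂u, v follows -∂C/∂v.
∂C/∂u = 4u(u - 2)(u - 1); at u=-1 this is -24, so u increases.
∂C/∂v = -6(v + 2)(v + 3); at v=0 this is -36, so v increases.
The v-coordinate has no critical point in that direction and runs off to infinity.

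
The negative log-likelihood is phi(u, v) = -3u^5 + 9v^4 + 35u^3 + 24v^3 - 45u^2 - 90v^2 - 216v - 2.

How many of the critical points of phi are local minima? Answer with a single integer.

phi separates as a function of u plus a function of v, so ∇phi=0 decouples.
∂phi/∂u = -15u(u - 2)(u - 1)(u + 3) = 0 at u ∈ {-3, 0, 1, 2}; ∂phi/∂v = 36(v - 2)(v + 1)(v + 3) = 0 at v ∈ {-3, -1, 2}.
The Hessian is diagonal: diag(phi_uu, phi_vv). Second derivatives: phi_uu(-3)=900, phi_uu(0)=-90, phi_uu(1)=60, phi_uu(2)=-150; phi_vv(-3)=360, phi_vv(-1)=-216, phi_vv(2)=540.
Local minima occur where both diagonal entries positive: (-3, -3), (-3, 2), (1, -3), (1, 2). Count: 4.

4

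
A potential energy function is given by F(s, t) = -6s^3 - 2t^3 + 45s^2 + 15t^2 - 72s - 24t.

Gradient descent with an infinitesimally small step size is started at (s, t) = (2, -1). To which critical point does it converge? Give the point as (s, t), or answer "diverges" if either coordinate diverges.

F is separable, so gradient descent decouples: s follows -∂F/∂s, t follows -∂F/∂t.
∂F/∂s = -18(s - 4)(s - 1); at s=2 this is 36, so s decreases.
∂F/∂t = -6(t - 4)(t - 1); at t=-1 this is -60, so t increases.
s converges to its nearest critical value 1 (a local min of the s-part); t converges to 1. The iterate converges to (1, 1).

(1, 1)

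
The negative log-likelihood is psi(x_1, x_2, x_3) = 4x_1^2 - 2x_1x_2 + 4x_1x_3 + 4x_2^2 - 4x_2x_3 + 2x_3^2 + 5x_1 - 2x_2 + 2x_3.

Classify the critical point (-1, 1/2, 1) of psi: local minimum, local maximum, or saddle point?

local minimum

The Hessian is constant: H = [[8, -2, 4], [-2, 8, -4], [4, -4, 4]].
Leading principal minors: Δ₁ = 8, Δ₂ = 60, Δ₃ = 48.
All leading minors are positive, so H is positive definite: a local minimum.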